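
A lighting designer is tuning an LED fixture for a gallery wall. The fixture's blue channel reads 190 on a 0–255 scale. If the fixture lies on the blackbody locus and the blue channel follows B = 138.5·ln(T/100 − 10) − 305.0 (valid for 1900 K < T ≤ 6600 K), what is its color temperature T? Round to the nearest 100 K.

ln(t − 10) = (190 + 305.0) / 138.5 = 3.5740.
t − 10 = e^3.5740 = 35.659, so t = 45.659.
T = 100·t = 4566 K → 4600 K to the nearest 100 K.

4600 K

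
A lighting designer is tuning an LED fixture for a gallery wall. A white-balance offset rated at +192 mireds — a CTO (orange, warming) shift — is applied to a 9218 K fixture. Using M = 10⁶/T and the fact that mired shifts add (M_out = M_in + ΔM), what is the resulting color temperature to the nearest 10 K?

3330 K

M_in = 10⁶/9218 = 108.48 mireds.
M_out = 108.48 + (+192) = 300.48 mireds.
T_out = 10⁶/300.48 = 3328.0 K → 3330 K.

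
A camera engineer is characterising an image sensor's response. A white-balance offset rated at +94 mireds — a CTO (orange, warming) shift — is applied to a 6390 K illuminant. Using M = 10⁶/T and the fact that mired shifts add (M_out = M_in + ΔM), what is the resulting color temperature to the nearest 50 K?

4000 K

M_in = 10⁶/6390 = 156.49 mireds.
M_out = 156.49 + (+94) = 250.49 mireds.
T_out = 10⁶/250.49 = 3992.1 K → 4000 K.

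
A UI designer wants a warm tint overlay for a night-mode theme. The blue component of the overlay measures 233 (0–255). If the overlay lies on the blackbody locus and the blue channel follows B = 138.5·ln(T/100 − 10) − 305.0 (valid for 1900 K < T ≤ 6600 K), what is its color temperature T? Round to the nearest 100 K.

ln(t − 10) = (233 + 305.0) / 138.5 = 3.8845.
t − 10 = e^3.8845 = 48.641, so t = 58.641.
T = 100·t = 5864 K → 5900 K to the nearest 100 K.

5900 K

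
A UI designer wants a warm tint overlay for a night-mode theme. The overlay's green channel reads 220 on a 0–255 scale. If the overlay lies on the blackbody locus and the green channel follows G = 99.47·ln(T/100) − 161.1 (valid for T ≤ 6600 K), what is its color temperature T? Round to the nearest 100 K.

ln t = (220 + 161.1) / 99.47 = 3.8313.
t = e^3.8313 = 46.123.
T = 100·t = 4612 K → 4600 K to the nearest 100 K.

4600 K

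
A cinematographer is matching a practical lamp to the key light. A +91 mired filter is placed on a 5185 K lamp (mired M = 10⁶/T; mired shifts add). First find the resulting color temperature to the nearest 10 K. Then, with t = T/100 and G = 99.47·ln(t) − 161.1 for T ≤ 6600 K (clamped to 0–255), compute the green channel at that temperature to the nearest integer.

M_in = 10⁶/5185 = 192.86; M_out = 192.86 + (+91) = 283.86.
T_out = 10⁶/283.86 = 3522.8 K → 3520 K; t = 35.2.
G = 99.47·ln 35.2 − 161.1 = 99.47·3.5610 − 161.1 = 193.117.
Rounded: 193.

193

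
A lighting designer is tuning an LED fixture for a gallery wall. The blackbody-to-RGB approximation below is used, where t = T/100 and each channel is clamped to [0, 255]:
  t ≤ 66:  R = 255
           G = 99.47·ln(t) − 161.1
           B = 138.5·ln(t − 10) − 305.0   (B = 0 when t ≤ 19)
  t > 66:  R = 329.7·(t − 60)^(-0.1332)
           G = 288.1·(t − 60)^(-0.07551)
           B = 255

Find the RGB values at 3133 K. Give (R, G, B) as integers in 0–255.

t = 3133/100 = 31.33; the t ≤ 66 branch applies.
R = 255 by definition for t ≤ 66.
G = 99.47·ln 31.33 − 161.1 = 99.47·3.4446 − 161.1 = 181.532.
B = 138.5·ln(31.33 − 10) − 305.0 = 138.5·ln 21.33 − 305.0 = 138.5·3.0601 − 305.0 = 118.826.
Rounded: (255, 182, 119).

(255, 182, 119)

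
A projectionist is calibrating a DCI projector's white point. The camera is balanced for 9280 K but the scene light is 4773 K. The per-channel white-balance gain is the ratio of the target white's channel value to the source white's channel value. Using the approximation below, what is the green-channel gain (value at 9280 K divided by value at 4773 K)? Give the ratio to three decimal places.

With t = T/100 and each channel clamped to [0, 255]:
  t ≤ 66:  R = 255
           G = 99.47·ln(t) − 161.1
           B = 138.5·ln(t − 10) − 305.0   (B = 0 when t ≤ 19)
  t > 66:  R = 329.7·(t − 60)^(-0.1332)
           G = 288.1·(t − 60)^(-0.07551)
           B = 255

0.991

At 4773 K (t = 47.73):
  G = 99.47·ln 47.73 − 161.1 = 99.47·3.8656 − 161.1 = 223.407.
At 9280 K (t = 92.8):
  G = 288.1·(92.8 − 60)^(-0.07551) = 288.1·32.8^(-0.07551) = 288.1·0.76831 = 221.350.
Gain = 221.350 / 223.407 = 0.9908 → 0.991.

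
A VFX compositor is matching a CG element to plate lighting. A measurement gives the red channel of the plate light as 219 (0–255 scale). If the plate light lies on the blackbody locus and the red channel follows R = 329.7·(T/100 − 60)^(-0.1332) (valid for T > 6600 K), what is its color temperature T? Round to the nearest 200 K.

8200 K

(t − 60)^(-0.1332) = 219/329.7 = 0.66424.
t − 60 = 0.66424^(1/-0.1332) = 0.66424^(-7.508) = 21.572, so t = 81.572.
T = 100·t = 8157 K → 8200 K to the nearest 200 K.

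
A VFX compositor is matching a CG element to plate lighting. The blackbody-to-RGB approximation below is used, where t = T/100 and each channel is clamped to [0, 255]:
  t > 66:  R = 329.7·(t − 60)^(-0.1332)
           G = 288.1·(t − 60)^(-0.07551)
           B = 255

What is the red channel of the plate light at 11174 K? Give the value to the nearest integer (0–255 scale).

t = 11174/100 = 111.74; the t > 66 branch applies.
R = 329.7·(111.74 − 60)^(-0.1332) = 329.7·51.74^(-0.1332) = 329.7·0.59118 = 194.911.
Rounded: 195.

195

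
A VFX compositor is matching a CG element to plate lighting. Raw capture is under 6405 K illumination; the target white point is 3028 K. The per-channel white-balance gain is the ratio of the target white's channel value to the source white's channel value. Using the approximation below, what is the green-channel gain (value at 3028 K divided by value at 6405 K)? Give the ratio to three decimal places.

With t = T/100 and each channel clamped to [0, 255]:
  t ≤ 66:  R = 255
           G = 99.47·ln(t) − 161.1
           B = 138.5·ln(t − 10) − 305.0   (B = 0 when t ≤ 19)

At 6405 K (t = 64.05):
  G = 99.47·ln 64.05 − 161.1 = 99.47·4.1597 − 161.1 = 252.662.
At 3028 K (t = 30.28):
  G = 99.47·ln 30.28 − 161.1 = 99.47·3.4105 − 161.1 = 178.141.
Gain = 178.141 / 252.662 = 0.7051 → 0.705.

0.705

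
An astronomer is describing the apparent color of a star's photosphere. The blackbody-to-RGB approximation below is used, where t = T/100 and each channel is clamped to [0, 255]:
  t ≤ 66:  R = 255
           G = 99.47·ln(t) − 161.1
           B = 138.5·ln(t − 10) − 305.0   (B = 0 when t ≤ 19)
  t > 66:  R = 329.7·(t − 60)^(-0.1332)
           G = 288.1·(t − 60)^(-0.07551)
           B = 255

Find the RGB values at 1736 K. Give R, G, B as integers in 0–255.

R=255, G=123, B=0

t = 1736/100 = 17.36; the t ≤ 66 branch applies.
R = 255 by definition for t ≤ 66.
G = 99.47·ln 17.36 − 161.1 = 99.47·2.8542 − 161.1 = 122.804.
t = 17.36 ≤ 19, so B = 0.
Rounded: (255, 123, 0).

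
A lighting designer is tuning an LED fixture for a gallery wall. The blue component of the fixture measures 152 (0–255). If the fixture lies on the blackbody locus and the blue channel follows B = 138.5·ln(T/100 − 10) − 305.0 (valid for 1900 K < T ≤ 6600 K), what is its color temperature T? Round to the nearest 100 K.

ln(t − 10) = (152 + 305.0) / 138.5 = 3.2996.
t − 10 = e^3.2996 = 27.103, so t = 37.103.
T = 100·t = 3710 K → 3700 K to the nearest 100 K.

3700 K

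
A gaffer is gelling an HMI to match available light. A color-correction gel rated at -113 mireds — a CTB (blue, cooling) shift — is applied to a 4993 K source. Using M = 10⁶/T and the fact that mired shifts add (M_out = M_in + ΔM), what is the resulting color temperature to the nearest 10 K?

11460 K

M_in = 10⁶/4993 = 200.28 mireds.
M_out = 200.28 + (-113) = 87.28 mireds.
T_out = 10⁶/87.28 = 11457.3 K → 11460 K.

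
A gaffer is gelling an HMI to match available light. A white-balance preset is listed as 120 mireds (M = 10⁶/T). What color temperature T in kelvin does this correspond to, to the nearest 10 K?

8330 K

T = 10⁶ / 120 = 8333.33 K → 8330 K.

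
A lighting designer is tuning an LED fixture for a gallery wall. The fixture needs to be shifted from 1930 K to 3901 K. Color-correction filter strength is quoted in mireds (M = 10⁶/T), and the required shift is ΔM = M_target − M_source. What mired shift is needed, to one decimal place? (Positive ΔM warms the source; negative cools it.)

M_source = 10⁶/1930 = 518.135; M_target = 10⁶/3901 = 256.345.
ΔM = 256.345 − 518.135 = -261.790 → -261.8 mireds, a cooling shift.

-261.8 mireds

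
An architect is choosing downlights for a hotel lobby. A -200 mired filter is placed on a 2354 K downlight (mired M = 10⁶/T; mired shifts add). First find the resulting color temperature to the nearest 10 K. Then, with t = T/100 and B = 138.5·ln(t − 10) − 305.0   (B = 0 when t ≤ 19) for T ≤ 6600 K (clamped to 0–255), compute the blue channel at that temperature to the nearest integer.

185

M_in = 10⁶/2354 = 424.81; M_out = 424.81 + (-200) = 224.81.
T_out = 10⁶/224.81 = 4448.2 K → 4450 K; t = 44.5.
B = 138.5·ln(44.5 − 10) − 305.0 = 138.5·ln 34.5 − 305.0 = 138.5·3.5410 − 305.0 = 185.423.
Rounded: 185.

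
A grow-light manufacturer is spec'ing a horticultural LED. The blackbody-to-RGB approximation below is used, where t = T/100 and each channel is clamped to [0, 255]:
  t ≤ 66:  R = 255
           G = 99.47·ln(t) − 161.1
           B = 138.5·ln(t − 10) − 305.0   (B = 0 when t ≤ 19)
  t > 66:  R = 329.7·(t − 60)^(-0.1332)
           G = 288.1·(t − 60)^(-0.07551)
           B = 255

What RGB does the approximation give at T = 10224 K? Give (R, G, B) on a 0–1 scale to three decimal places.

(0.785, 0.852, 1.000)

t = 10224/100 = 102.24; the t > 66 branch applies.
R = 329.7·(102.24 − 60)^(-0.1332) = 329.7·42.24^(-0.1332) = 329.7·0.60737 = 200.250.
G = 288.1·(102.24 − 60)^(-0.07551) = 288.1·42.24^(-0.07551) = 288.1·0.75377 = 217.163.
B = 255 by definition for t > 66.
Dividing each by 255: (0.7853, 0.8516, 1.0000) → (0.785, 0.852, 1.000).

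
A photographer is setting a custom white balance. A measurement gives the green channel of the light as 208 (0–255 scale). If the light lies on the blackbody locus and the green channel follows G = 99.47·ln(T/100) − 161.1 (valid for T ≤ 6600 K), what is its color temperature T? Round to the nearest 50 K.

ln t = (208 + 161.1) / 99.47 = 3.7107.
t = e^3.7107 = 40.881.
T = 100·t = 4088 K → 4100 K to the nearest 50 K.

4100 K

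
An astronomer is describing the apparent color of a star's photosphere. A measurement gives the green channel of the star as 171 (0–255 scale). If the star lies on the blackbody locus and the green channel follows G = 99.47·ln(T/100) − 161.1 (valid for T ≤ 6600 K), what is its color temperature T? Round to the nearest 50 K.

ln t = (171 + 161.1) / 99.47 = 3.3387.
t = e^3.3387 = 28.182.
T = 100·t = 2818 K → 2800 K to the nearest 50 K.

2800 K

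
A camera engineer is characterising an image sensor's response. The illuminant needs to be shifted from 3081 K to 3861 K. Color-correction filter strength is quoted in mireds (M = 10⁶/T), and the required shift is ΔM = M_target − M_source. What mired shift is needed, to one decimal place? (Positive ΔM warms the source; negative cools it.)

M_source = 10⁶/3081 = 324.570; M_target = 10⁶/3861 = 259.000.
ΔM = 259.000 − 324.570 = -65.570 → -65.6 mireds, a cooling shift.

-65.6 mireds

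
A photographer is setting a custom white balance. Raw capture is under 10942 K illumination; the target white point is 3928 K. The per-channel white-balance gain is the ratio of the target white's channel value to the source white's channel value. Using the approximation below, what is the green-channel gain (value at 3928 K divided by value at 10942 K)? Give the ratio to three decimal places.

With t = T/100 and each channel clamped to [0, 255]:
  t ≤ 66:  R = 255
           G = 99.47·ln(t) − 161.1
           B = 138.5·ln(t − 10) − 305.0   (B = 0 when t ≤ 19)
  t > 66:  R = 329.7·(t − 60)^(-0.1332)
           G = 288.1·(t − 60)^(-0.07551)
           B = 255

0.951

At 10942 K (t = 109.42):
  G = 288.1·(109.42 − 60)^(-0.07551) = 288.1·49.42^(-0.07551) = 288.1·0.74489 = 214.603.
At 3928 K (t = 39.28):
  G = 99.47·ln 39.28 − 161.1 = 99.47·3.6707 − 161.1 = 204.026.
Gain = 204.026 / 214.603 = 0.9507 → 0.951.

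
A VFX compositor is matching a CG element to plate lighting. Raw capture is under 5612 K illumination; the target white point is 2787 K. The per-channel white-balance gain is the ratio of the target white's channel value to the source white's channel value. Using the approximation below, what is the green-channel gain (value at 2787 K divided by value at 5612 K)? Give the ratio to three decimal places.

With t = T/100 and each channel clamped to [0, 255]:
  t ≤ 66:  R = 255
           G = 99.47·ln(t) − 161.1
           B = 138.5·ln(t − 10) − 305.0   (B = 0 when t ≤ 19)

At 5612 K (t = 56.12):
  G = 99.47·ln 56.12 − 161.1 = 99.47·4.0275 − 161.1 = 239.515.
At 2787 K (t = 27.87):
  G = 99.47·ln 27.87 − 161.1 = 99.47·3.3276 − 161.1 = 169.891.
Gain = 169.891 / 239.515 = 0.7093 → 0.709.

0.709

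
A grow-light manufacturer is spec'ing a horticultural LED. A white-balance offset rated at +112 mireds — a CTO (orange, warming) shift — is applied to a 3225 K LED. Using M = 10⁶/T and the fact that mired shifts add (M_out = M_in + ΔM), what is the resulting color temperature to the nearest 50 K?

M_in = 10⁶/3225 = 310.08 mireds.
M_out = 310.08 + (+112) = 422.08 mireds.
T_out = 10⁶/422.08 = 2369.2 K → 2350 K.

2350 K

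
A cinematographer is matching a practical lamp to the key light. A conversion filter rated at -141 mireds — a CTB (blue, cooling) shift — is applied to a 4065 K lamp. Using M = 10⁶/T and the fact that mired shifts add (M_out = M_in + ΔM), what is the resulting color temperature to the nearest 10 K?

9520 K

M_in = 10⁶/4065 = 246.00 mireds.
M_out = 246.00 + (-141) = 105.00 mireds.
T_out = 10⁶/105.00 = 9523.6 K → 9520 K.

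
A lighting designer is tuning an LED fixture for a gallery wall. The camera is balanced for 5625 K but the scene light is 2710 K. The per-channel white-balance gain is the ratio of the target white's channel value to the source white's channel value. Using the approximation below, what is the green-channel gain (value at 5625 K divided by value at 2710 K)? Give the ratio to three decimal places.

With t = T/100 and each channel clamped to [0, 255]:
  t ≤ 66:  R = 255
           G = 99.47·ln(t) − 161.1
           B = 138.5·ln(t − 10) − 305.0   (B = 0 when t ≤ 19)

At 2710 K (t = 27.1):
  G = 99.47·ln 27.1 − 161.1 = 99.47·3.2995 − 161.1 = 167.105.
At 5625 K (t = 56.25):
  G = 99.47·ln 56.25 − 161.1 = 99.47·4.0298 − 161.1 = 239.745.
Gain = 239.745 / 167.105 = 1.4347 → 1.435.

1.435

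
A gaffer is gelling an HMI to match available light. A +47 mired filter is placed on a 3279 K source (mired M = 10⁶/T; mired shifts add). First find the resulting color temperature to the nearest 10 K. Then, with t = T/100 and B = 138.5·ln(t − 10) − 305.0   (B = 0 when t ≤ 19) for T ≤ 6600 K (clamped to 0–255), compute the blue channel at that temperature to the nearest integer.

98

M_in = 10⁶/3279 = 304.97; M_out = 304.97 + (+47) = 351.97.
T_out = 10⁶/351.97 = 2841.1 K → 2840 K; t = 28.4.
B = 138.5·ln(28.4 − 10) − 305.0 = 138.5·ln 18.4 − 305.0 = 138.5·2.9124 − 305.0 = 98.361.
Rounded: 98.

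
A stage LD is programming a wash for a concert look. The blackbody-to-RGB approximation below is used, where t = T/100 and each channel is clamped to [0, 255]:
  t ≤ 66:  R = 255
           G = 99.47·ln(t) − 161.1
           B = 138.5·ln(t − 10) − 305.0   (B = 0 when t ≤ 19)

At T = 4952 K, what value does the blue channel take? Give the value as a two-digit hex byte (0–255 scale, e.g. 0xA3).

0xCC

t = 4952/100 = 49.52; the t ≤ 66 branch applies.
B = 138.5·ln(49.52 − 10) − 305.0 = 138.5·ln 39.52 − 305.0 = 138.5·3.6768 − 305.0 = 204.238.
Rounded: 204; in hex, 0xCC.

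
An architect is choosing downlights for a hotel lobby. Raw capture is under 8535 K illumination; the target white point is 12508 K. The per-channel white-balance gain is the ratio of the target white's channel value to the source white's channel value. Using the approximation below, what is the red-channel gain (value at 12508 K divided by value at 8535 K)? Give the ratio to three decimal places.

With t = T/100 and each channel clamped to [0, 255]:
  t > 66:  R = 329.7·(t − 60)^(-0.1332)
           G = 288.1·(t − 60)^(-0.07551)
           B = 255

0.882

At 8535 K (t = 85.35):
  R = 329.7·(85.35 − 60)^(-0.1332) = 329.7·25.35^(-0.1332) = 329.7·0.65011 = 214.343.
At 12508 K (t = 125.08):
  R = 329.7·(125.08 − 60)^(-0.1332) = 329.7·65.08^(-0.1332) = 329.7·0.57339 = 189.046.
Gain = 189.046 / 214.343 = 0.8820 → 0.882.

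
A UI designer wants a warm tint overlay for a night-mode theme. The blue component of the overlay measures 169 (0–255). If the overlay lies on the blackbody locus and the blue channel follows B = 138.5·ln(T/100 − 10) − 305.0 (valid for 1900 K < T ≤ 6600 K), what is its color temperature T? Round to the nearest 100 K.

4100 K

ln(t − 10) = (169 + 305.0) / 138.5 = 3.4224.
t − 10 = e^3.4224 = 30.642, so t = 40.642.
T = 100·t = 4064 K → 4100 K to the nearest 100 K.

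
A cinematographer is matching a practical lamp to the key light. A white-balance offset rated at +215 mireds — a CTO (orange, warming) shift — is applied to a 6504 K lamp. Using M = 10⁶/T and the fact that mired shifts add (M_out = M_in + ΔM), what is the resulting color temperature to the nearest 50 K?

M_in = 10⁶/6504 = 153.75 mireds.
M_out = 153.75 + (+215) = 368.75 mireds.
T_out = 10⁶/368.75 = 2711.9 K → 2700 K.

2700 K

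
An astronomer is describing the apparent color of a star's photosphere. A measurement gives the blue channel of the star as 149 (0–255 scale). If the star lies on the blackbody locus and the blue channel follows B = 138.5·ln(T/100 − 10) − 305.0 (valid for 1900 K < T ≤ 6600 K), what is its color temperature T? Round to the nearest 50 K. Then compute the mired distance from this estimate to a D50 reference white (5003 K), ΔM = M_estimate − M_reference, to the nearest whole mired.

ln(t − 10) = (149 + 305.0) / 138.5 = 3.2780.
t − 10 = e^3.2780 = 26.522, so t = 36.522.
T = 100·t = 3652 K → 3650 K to the nearest 50 K.
M_estimate = 10⁶/3650 = 273.97; M_reference = 10⁶/5003 = 199.88.
ΔM = 273.97 − 199.88 = 74.09 → +74 mireds.

+74 mireds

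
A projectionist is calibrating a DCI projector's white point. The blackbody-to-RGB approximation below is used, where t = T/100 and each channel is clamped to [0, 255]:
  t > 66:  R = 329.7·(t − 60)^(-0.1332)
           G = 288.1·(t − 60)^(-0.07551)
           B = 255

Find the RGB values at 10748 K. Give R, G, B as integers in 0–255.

t = 10748/100 = 107.48; the t > 66 branch applies.
R = 329.7·(107.48 − 60)^(-0.1332) = 329.7·47.48^(-0.1332) = 329.7·0.59798 = 197.155.
G = 288.1·(107.48 − 60)^(-0.07551) = 288.1·47.48^(-0.07551) = 288.1·0.74715 = 215.253.
B = 255 by definition for t > 66.
Rounded: (197, 215, 255).

R=197, G=215, B=255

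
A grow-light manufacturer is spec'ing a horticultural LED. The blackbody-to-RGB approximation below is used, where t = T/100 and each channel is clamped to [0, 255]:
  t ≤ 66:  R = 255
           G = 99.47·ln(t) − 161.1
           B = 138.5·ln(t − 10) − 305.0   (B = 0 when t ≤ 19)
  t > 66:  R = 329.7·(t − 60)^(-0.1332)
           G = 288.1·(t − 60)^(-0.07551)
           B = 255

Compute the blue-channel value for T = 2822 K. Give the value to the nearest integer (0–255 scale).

97

t = 2822/100 = 28.22; the t ≤ 66 branch applies.
B = 138.5·ln(28.22 − 10) − 305.0 = 138.5·ln 18.22 − 305.0 = 138.5·2.9025 − 305.0 = 96.999.
Rounded: 97.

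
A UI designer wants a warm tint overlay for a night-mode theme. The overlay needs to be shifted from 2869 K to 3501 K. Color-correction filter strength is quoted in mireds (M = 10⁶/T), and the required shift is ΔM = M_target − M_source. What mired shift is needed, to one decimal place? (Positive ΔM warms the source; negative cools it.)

M_source = 10⁶/2869 = 348.554; M_target = 10⁶/3501 = 285.633.
ΔM = 285.633 − 348.554 = -62.921 → -62.9 mireds, a cooling shift.

-62.9 mireds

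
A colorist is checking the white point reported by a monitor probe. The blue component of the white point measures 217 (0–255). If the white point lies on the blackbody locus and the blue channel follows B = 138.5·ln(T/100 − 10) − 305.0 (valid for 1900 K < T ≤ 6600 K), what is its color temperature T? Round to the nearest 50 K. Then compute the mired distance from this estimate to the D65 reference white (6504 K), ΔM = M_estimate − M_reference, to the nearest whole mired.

+33 mireds

ln(t − 10) = (217 + 305.0) / 138.5 = 3.7690.
t − 10 = e^3.7690 = 43.335, so t = 53.335.
T = 100·t = 5333 K → 5350 K to the nearest 50 K.
M_estimate = 10⁶/5350 = 186.92; M_reference = 10⁶/6504 = 153.75.
ΔM = 186.92 − 153.75 = 33.16 → +33 mireds.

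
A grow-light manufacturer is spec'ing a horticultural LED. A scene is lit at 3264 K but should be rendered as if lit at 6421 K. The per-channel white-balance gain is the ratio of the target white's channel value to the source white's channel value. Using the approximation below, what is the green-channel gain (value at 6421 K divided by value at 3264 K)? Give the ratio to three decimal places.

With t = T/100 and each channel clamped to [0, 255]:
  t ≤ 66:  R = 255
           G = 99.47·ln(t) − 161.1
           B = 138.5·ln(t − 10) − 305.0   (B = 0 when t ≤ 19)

1.363

At 3264 K (t = 32.64):
  G = 99.47·ln 32.64 − 161.1 = 99.47·3.4855 − 161.1 = 185.607.
At 6421 K (t = 64.21):
  G = 99.47·ln 64.21 − 161.1 = 99.47·4.1622 − 161.1 = 252.910.
Gain = 252.910 / 185.607 = 1.3626 → 1.363.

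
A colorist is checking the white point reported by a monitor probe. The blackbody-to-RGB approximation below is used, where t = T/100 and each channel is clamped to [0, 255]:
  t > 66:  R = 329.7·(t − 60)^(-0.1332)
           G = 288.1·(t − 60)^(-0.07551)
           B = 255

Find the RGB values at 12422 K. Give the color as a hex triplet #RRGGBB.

#BDD2FF

t = 12422/100 = 124.22; the t > 66 branch applies.
R = 329.7·(124.22 − 60)^(-0.1332) = 329.7·64.22^(-0.1332) = 329.7·0.57441 = 189.381.
G = 288.1·(124.22 − 60)^(-0.07551) = 288.1·64.22^(-0.07551) = 288.1·0.73030 = 210.400.
B = 255 by definition for t > 66.
Rounded: (189, 210, 255).
In hex: #BDD2FF.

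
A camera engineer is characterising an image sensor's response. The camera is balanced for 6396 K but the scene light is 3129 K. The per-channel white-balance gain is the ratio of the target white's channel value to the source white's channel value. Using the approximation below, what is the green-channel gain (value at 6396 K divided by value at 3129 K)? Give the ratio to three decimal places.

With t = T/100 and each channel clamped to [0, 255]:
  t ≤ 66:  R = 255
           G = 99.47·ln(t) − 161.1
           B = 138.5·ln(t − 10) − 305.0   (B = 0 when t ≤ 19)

1.392

At 3129 K (t = 31.29):
  G = 99.47·ln 31.29 − 161.1 = 99.47·3.4433 − 161.1 = 181.405.
At 6396 K (t = 63.96):
  G = 99.47·ln 63.96 − 161.1 = 99.47·4.1583 − 161.1 = 252.522.
Gain = 252.522 / 181.405 = 1.3920 → 1.392.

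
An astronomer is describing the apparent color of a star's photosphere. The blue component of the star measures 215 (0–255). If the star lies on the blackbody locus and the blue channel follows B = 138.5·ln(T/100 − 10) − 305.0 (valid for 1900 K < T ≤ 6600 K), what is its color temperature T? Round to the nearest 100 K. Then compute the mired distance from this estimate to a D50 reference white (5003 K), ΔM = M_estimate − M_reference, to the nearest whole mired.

-11 mireds

ln(t − 10) = (215 + 305.0) / 138.5 = 3.7545.
t − 10 = e^3.7545 = 42.713, so t = 52.713.
T = 100·t = 5271 K → 5300 K to the nearest 100 K.
M_estimate = 10⁶/5300 = 188.68; M_reference = 10⁶/5003 = 199.88.
ΔM = 188.68 − 199.88 = -11.20 → -11 mireds.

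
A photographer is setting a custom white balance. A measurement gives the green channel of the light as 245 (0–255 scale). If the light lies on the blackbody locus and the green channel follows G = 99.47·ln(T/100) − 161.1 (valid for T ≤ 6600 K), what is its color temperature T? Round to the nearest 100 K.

ln t = (245 + 161.1) / 99.47 = 4.0826.
t = e^4.0826 = 59.302.
T = 100·t = 5930 K → 5900 K to the nearest 100 K.

5900 K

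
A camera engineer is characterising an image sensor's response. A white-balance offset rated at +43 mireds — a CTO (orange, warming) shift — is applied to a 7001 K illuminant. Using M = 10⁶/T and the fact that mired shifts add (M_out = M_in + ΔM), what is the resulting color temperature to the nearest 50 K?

M_in = 10⁶/7001 = 142.84 mireds.
M_out = 142.84 + (+43) = 185.84 mireds.
T_out = 10⁶/185.84 = 5381.1 K → 5400 K.

5400 K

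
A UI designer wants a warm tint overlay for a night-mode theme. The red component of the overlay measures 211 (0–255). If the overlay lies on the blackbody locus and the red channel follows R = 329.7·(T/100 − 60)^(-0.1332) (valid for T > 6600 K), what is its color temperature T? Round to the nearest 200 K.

(t − 60)^(-0.1332) = 211/329.7 = 0.63998.
t − 60 = 0.63998^(1/-0.1332) = 0.63998^(-7.508) = 28.525, so t = 88.525.
T = 100·t = 8853 K → 8800 K to the nearest 200 K.

8800 K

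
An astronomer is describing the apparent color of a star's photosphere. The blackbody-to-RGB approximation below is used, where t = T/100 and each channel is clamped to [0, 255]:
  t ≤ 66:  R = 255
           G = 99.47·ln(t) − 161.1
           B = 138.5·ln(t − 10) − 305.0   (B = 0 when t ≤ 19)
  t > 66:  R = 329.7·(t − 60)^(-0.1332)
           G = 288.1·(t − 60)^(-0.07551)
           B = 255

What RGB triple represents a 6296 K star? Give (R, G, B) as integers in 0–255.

t = 6296/100 = 62.96; the t ≤ 66 branch applies.
R = 255 by definition for t ≤ 66.
G = 99.47·ln 62.96 − 161.1 = 99.47·4.1425 − 161.1 = 250.954.
B = 138.5·ln(62.96 − 10) − 305.0 = 138.5·ln 52.96 − 305.0 = 138.5·3.9695 − 305.0 = 244.781.
Rounded: (255, 251, 245).

(255, 251, 245)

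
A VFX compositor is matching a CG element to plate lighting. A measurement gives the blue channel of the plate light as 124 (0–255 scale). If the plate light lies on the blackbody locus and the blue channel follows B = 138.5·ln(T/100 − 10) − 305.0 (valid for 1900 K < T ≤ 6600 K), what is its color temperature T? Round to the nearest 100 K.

ln(t − 10) = (124 + 305.0) / 138.5 = 3.0975.
t − 10 = e^3.0975 = 22.142, so t = 32.142.
T = 100·t = 3214 K → 3200 K to the nearest 100 K.

3200 K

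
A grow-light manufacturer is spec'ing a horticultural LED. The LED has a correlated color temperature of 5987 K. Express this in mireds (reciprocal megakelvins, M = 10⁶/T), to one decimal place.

167.0 mireds

M = 10⁶ / 5987 = 167.029 → 167.0 mireds.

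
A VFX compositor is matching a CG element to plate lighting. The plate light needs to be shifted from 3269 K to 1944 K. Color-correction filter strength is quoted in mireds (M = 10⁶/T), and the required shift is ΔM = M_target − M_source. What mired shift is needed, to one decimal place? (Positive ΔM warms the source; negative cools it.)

+208.5 mireds

M_source = 10⁶/3269 = 305.904; M_target = 10⁶/1944 = 514.403.
ΔM = 514.403 − 305.904 = 208.499 → +208.5 mireds, a warming shift.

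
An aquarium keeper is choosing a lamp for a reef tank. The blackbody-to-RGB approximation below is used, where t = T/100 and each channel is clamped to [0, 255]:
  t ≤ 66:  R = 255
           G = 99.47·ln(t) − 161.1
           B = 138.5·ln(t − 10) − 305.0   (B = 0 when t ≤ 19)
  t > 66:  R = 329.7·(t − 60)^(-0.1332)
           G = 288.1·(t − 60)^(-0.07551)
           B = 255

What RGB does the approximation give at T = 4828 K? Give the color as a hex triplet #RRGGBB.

#FFE1C8

t = 4828/100 = 48.28; the t ≤ 66 branch applies.
R = 255 by definition for t ≤ 66.
G = 99.47·ln 48.28 − 161.1 = 99.47·3.8770 − 161.1 = 224.547.
B = 138.5·ln(48.28 − 10) − 305.0 = 138.5·ln 38.28 − 305.0 = 138.5·3.6449 − 305.0 = 199.822.
Rounded: (255, 225, 200).
In hex: #FFE1C8.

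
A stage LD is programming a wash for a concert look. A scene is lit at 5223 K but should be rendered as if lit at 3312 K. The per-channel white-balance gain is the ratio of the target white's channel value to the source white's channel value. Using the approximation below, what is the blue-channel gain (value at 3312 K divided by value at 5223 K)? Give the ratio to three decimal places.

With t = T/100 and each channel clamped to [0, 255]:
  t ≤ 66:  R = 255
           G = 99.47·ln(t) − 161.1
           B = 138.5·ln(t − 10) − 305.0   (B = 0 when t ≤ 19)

0.609

At 5223 K (t = 52.23):
  B = 138.5·ln(52.23 − 10) − 305.0 = 138.5·ln 42.23 − 305.0 = 138.5·3.7431 − 305.0 = 213.424.
At 3312 K (t = 33.12):
  B = 138.5·ln(33.12 − 10) − 305.0 = 138.5·ln 23.12 − 305.0 = 138.5·3.1407 − 305.0 = 129.987.
Gain = 129.987 / 213.424 = 0.6091 → 0.609.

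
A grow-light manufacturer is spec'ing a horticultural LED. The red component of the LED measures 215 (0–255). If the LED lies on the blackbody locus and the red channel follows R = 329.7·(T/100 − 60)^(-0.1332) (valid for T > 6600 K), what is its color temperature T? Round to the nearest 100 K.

8500 K

(t − 60)^(-0.1332) = 215/329.7 = 0.65211.
t − 60 = 0.65211^(1/-0.1332) = 0.65211^(-7.508) = 24.774, so t = 84.774.
T = 100·t = 8477 K → 8500 K to the nearest 100 K.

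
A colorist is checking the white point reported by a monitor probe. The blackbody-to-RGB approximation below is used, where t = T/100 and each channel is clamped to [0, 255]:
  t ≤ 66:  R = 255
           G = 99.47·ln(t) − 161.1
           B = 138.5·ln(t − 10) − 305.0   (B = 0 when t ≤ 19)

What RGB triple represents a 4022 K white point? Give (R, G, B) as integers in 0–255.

(255, 206, 167)

t = 4022/100 = 40.22; the t ≤ 66 branch applies.
R = 255 by definition for t ≤ 66.
G = 99.47·ln 40.22 − 161.1 = 99.47·3.6944 − 161.1 = 206.378.
B = 138.5·ln(40.22 − 10) − 305.0 = 138.5·ln 30.22 − 305.0 = 138.5·3.4085 − 305.0 = 167.078.
Rounded: (255, 206, 167).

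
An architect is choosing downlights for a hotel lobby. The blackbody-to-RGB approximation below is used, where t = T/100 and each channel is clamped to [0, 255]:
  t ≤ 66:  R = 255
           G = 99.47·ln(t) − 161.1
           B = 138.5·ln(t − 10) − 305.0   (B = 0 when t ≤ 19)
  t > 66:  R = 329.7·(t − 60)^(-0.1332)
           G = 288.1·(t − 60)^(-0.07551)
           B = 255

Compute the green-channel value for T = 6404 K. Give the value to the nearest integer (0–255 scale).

t = 6404/100 = 64.04; the t ≤ 66 branch applies.
G = 99.47·ln 64.04 − 161.1 = 99.47·4.1595 − 161.1 = 252.646.
Rounded: 253.

253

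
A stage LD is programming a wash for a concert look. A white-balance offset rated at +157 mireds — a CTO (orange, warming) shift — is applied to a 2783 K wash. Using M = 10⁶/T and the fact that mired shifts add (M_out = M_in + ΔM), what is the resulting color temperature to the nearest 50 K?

M_in = 10⁶/2783 = 359.32 mireds.
M_out = 359.32 + (+157) = 516.32 mireds.
T_out = 10⁶/516.32 = 1936.8 K → 1950 K.

1950 K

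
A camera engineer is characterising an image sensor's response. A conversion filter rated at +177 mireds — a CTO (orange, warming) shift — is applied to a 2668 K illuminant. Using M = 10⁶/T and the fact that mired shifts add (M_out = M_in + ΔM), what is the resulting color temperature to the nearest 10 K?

1810 K

M_in = 10⁶/2668 = 374.81 mireds.
M_out = 374.81 + (+177) = 551.81 mireds.
T_out = 10⁶/551.81 = 1812.2 K → 1810 K.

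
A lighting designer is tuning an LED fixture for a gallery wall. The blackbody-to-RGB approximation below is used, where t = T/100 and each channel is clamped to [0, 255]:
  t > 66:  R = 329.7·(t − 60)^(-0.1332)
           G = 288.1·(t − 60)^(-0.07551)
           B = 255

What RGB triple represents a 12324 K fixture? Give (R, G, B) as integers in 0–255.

(190, 211, 255)

t = 12324/100 = 123.24; the t > 66 branch applies.
R = 329.7·(123.24 − 60)^(-0.1332) = 329.7·63.24^(-0.1332) = 329.7·0.57558 = 189.770.
G = 288.1·(123.24 − 60)^(-0.07551) = 288.1·63.24^(-0.07551) = 288.1·0.73115 = 210.645.
B = 255 by definition for t > 66.
Rounded: (190, 211, 255).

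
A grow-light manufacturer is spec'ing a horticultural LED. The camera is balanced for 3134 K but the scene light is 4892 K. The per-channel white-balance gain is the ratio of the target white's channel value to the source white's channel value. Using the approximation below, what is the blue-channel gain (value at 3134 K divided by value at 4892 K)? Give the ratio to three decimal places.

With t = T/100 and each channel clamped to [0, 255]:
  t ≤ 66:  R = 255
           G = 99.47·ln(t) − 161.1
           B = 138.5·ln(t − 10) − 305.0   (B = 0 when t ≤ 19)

At 4892 K (t = 48.92):
  B = 138.5·ln(48.92 − 10) − 305.0 = 138.5·ln 38.92 − 305.0 = 138.5·3.6615 − 305.0 = 202.119.
At 3134 K (t = 31.34):
  B = 138.5·ln(31.34 − 10) − 305.0 = 138.5·ln 21.34 − 305.0 = 138.5·3.0606 − 305.0 = 118.891.
Gain = 118.891 / 202.119 = 0.5882 → 0.588.

0.588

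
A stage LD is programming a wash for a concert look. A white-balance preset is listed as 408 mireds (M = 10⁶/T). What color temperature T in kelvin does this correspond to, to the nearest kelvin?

T = 10⁶ / 408 = 2450.98 K → 2451 K.

2451 K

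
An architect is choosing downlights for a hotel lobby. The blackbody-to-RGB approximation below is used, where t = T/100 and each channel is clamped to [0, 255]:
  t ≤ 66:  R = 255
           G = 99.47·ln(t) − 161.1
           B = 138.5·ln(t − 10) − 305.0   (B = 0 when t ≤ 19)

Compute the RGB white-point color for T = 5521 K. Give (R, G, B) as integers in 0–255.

(255, 238, 223)

t = 5521/100 = 55.21; the t ≤ 66 branch applies.
R = 255 by definition for t ≤ 66.
G = 99.47·ln 55.21 − 161.1 = 99.47·4.0111 − 161.1 = 237.889.
B = 138.5·ln(55.21 − 10) − 305.0 = 138.5·ln 45.21 − 305.0 = 138.5·3.8113 − 305.0 = 222.868.
Rounded: (255, 238, 223).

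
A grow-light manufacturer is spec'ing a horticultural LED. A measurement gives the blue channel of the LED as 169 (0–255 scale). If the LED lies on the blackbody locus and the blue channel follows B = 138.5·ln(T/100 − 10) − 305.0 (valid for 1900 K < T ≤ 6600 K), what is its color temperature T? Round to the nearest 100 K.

ln(t − 10) = (169 + 305.0) / 138.5 = 3.4224.
t − 10 = e^3.4224 = 30.642, so t = 40.642.
T = 100·t = 4064 K → 4100 K to the nearest 100 K.

4100 K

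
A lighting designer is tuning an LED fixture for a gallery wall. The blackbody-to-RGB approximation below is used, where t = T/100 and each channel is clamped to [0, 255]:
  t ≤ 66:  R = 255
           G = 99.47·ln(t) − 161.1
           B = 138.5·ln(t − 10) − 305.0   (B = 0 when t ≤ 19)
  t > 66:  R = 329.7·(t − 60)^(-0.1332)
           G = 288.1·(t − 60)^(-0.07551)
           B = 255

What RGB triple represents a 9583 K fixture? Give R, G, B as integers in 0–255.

t = 9583/100 = 95.83; the t > 66 branch applies.
R = 329.7·(95.83 − 60)^(-0.1332) = 329.7·35.83^(-0.1332) = 329.7·0.62083 = 204.688.
G = 288.1·(95.83 − 60)^(-0.07551) = 288.1·35.83^(-0.07551) = 288.1·0.76320 = 219.878.
B = 255 by definition for t > 66.
Rounded: (205, 220, 255).

R=205, G=220, B=255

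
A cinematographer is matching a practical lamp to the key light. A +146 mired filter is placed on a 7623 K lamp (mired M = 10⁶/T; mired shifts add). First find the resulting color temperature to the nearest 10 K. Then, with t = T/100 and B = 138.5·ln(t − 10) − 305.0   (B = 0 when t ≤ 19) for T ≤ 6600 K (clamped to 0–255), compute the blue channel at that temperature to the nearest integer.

M_in = 10⁶/7623 = 131.18; M_out = 131.18 + (+146) = 277.18.
T_out = 10⁶/277.18 = 3607.7 K → 3610 K; t = 36.1.
B = 138.5·ln(36.1 − 10) − 305.0 = 138.5·ln 26.1 − 305.0 = 138.5·3.2619 − 305.0 = 146.778.
Rounded: 147.

147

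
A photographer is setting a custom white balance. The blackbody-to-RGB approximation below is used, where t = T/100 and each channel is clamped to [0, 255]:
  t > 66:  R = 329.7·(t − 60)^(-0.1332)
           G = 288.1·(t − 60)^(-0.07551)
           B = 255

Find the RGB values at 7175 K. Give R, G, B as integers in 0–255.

R=237, G=239, B=255

t = 7175/100 = 71.75; the t > 66 branch applies.
R = 329.7·(71.75 − 60)^(-0.1332) = 329.7·11.75^(-0.1332) = 329.7·0.72023 = 237.460.
G = 288.1·(71.75 − 60)^(-0.07551) = 288.1·11.75^(-0.07551) = 288.1·0.83024 = 239.191.
B = 255 by definition for t > 66.
Rounded: (237, 239, 255).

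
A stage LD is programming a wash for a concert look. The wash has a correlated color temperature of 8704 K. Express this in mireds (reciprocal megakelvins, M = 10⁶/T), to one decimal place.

M = 10⁶ / 8704 = 114.890 → 114.9 mireds.

114.9 mireds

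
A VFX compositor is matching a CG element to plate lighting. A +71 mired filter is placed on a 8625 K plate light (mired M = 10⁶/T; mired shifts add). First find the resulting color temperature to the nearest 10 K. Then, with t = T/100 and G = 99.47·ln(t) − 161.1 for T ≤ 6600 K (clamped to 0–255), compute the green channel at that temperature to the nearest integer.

M_in = 10⁶/8625 = 115.94; M_out = 115.94 + (+71) = 186.94.
T_out = 10⁶/186.94 = 5349.3 K → 5350 K; t = 53.5.
G = 99.47·ln 53.5 − 161.1 = 99.47·3.9797 − 161.1 = 234.759.
Rounded: 235.

235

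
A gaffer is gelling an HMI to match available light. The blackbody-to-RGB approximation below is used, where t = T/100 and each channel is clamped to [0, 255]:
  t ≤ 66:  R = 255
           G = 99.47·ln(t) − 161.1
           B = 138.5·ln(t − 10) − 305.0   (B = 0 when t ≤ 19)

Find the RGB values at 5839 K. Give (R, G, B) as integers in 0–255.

(255, 243, 232)

t = 5839/100 = 58.39; the t ≤ 66 branch applies.
R = 255 by definition for t ≤ 66.
G = 99.47·ln 58.39 − 161.1 = 99.47·4.0671 − 161.1 = 243.459.
B = 138.5·ln(58.39 − 10) − 305.0 = 138.5·ln 48.39 − 305.0 = 138.5·3.8793 − 305.0 = 232.282.
Rounded: (255, 243, 232).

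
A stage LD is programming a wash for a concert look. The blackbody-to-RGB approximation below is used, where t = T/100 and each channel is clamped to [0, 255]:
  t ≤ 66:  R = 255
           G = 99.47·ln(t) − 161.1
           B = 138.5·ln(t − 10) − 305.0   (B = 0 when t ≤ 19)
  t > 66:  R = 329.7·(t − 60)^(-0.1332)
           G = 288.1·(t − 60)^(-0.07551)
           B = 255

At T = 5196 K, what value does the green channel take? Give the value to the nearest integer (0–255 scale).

232

t = 5196/100 = 51.96; the t ≤ 66 branch applies.
G = 99.47·ln 51.96 − 161.1 = 99.47·3.9505 − 161.1 = 231.854.
Rounded: 232.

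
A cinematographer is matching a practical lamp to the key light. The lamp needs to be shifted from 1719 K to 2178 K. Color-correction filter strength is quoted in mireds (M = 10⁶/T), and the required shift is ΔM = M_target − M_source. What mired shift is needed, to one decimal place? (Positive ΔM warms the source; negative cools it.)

-122.6 mireds

M_source = 10⁶/1719 = 581.734; M_target = 10⁶/2178 = 459.137.
ΔM = 459.137 − 581.734 = -122.597 → -122.6 mireds, a cooling shift.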